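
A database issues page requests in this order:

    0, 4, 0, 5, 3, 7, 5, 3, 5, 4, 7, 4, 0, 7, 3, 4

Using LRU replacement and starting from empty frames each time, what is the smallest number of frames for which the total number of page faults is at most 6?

f=1: 16 faults
f=2: 13 faults
f=3: 10 faults
f=4: 8 faults
f=5: 5 faults
Smallest f with faults ≤ 6 is 5.

5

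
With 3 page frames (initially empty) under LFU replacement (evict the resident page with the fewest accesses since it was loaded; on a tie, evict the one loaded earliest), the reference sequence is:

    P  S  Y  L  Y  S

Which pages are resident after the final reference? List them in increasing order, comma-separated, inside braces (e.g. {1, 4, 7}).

{L, S, Y}

P -> fault, frames [P]
S -> fault, frames [P, S]
Y -> fault, frames [P, S, Y]
L -> fault, evict P, frames [S, Y, L]
Y -> hit
S -> hit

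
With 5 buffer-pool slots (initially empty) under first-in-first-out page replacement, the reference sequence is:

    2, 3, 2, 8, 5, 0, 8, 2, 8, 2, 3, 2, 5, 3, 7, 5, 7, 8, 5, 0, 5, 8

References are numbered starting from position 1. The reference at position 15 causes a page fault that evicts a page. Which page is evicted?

2

pos 1: 2: fault, frames [2]
pos 2: 3: fault, frames [2, 3]
pos 3: 2: hit
pos 4: 8: fault, frames [2, 3, 8]
pos 5: 5: fault, frames [2, 3, 8, 5]
pos 6: 0: fault, frames [2, 3, 8, 5, 0]
pos 7: 8: hit
pos 8: 2: hit
pos 9: 8: hit
pos 10: 2: hit
pos 11: 3: hit
pos 12: 2: hit
pos 13: 5: hit
pos 14: 3: hit
pos 15: 7: fault, evict 2, frames [3, 8, 5, 0, 7]
At position 15, page 2 is evicted.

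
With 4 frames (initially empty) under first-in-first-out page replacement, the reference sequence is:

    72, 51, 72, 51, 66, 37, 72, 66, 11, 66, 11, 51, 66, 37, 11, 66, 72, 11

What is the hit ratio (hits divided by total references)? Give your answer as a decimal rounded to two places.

0.67

72: miss, frames {72}
51: miss, frames {72,51}
72: hit
51: hit
66: miss, frames {72,51,66}
37: miss, frames {72,51,66,37}
72: hit
66: hit
11: miss, evict 72, frames {51,66,37,11}
66: hit
11: hit
51: hit
66: hit
37: hit
11: hit
66: hit
72: miss, evict 51, frames {66,37,11,72}
11: hit
Hits: 12 of 18 references → 12/18 = 0.6667.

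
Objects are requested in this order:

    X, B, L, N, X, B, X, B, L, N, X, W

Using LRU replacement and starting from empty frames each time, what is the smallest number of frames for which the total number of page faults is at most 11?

2

f=1: 12 faults
f=2: 10 faults
f=3: 10 faults
f=4: 5 faults
f=5: 5 faults
Smallest f with faults ≤ 11 is 2.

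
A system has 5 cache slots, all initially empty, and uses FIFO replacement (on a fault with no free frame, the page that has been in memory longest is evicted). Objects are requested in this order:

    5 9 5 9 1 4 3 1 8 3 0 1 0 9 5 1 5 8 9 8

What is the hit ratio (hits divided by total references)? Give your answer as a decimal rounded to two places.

0.50

5: miss, frames (5)
9: miss, frames (5 9)
5: hit
9: hit
1: miss, frames (5 9 1)
4: miss, frames (5 9 1 4)
3: miss, frames (5 9 1 4 3)
1: hit
8: miss, evict 5, frames (9 1 4 3 8)
3: hit
0: miss, evict 9, frames (1 4 3 8 0)
1: hit
0: hit
9: miss, evict 1, frames (4 3 8 0 9)
5: miss, evict 4, frames (3 8 0 9 5)
1: miss, evict 3, frames (8 0 9 5 1)
5: hit
8: hit
9: hit
8: hit
Hits: 10 of 20 references → 10/20 = 0.5000.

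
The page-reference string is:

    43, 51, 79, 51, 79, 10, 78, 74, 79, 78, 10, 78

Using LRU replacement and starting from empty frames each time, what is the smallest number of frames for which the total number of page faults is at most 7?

f=1: 12 faults
f=2: 9 faults
f=3: 8 faults
f=4: 6 faults
f=5: 6 faults
f=6: 6 faults
Smallest f with faults ≤ 7 is 4.

4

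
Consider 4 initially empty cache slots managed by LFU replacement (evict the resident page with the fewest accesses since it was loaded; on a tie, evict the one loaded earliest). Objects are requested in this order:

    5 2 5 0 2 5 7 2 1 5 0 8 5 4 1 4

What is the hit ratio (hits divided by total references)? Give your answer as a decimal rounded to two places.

5: fault, frames (5)
2: fault, frames (5 2)
5: hit
0: fault, frames (5 2 0)
2: hit
5: hit
7: fault, frames (5 2 0 7)
2: hit
1: fault, evict 0, frames (5 2 7 1)
5: hit
0: fault, evict 7, frames (5 2 1 0)
8: fault, evict 1, frames (5 2 0 8)
5: hit
4: fault, evict 0, frames (5 2 8 4)
1: fault, evict 8, frames (5 2 4 1)
4: hit
Hits: 7 of 16 references → 7/16 = 0.4375.

0.44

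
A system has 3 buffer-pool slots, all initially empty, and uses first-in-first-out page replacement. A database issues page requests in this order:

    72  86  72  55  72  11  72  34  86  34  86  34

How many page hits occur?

5

72: miss, frames (72)
86: miss, frames (72 86)
72: hit
55: miss, frames (72 86 55)
72: hit
11: miss, evict 72, frames (86 55 11)
72: miss, evict 86, frames (55 11 72)
34: miss, evict 55, frames (11 72 34)
86: miss, evict 11, frames (72 34 86)
34: hit
86: hit
34: hit
Hits: 5.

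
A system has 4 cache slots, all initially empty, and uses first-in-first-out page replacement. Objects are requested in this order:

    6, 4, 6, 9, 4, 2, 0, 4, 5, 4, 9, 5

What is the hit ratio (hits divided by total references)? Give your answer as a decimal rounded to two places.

6 -> fault, frames {6}
4 -> fault, frames {6,4}
6 -> hit
9 -> fault, frames {6,4,9}
4 -> hit
2 -> fault, frames {6,4,9,2}
0 -> fault, evict 6, frames {4,9,2,0}
4 -> hit
5 -> fault, evict 4, frames {9,2,0,5}
4 -> fault, evict 9, frames {2,0,5,4}
9 -> fault, evict 2, frames {0,5,4,9}
5 -> hit
Hits: 4 of 12 references → 4/12 = 0.3333.

0.33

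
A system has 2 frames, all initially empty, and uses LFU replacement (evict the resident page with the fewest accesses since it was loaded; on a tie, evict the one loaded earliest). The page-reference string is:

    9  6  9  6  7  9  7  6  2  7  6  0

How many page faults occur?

9 -> miss, frames {9}
6 -> miss, frames {9,6}
9 -> hit
6 -> hit
7 -> miss, evict 9, frames {6,7}
9 -> miss, evict 7, frames {6,9}
7 -> miss, evict 9, frames {6,7}
6 -> hit
2 -> miss, evict 7, frames {6,2}
7 -> miss, evict 2, frames {6,7}
6 -> hit
0 -> miss, evict 7, frames {6,0}
Page faults: 8.

8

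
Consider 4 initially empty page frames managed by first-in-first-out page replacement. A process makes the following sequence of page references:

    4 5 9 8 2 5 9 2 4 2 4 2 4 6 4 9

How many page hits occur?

4 -> fault, frames {4}
5 -> fault, frames {4,5}
9 -> fault, frames {4,5,9}
8 -> fault, frames {4,5,9,8}
2 -> fault, evict 4, frames {5,9,8,2}
5 -> hit
9 -> hit
2 -> hit
4 -> fault, evict 5, frames {9,8,2,4}
2 -> hit
4 -> hit
2 -> hit
4 -> hit
6 -> fault, evict 9, frames {8,2,4,6}
4 -> hit
9 -> fault, evict 8, frames {2,4,6,9}
Hits: 8.

8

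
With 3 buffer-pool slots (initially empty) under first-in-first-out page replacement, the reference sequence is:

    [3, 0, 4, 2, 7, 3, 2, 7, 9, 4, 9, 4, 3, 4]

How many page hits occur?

6

3 → fault, frames (3)
0 → fault, frames (3 0)
4 → fault, frames (3 0 4)
2 → fault, evict 3, frames (0 4 2)
7 → fault, evict 0, frames (4 2 7)
3 → fault, evict 4, frames (2 7 3)
2 → hit
7 → hit
9 → fault, evict 2, frames (7 3 9)
4 → fault, evict 7, frames (3 9 4)
9 → hit
4 → hit
3 → hit
4 → hit
Hits: 6.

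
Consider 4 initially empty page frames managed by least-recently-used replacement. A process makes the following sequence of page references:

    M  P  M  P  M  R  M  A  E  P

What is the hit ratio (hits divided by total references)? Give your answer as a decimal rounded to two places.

0.40

M: fault, frames [M]
P: fault, frames [M, P]
M: hit
P: hit
M: hit
R: fault, frames [P, M, R]
M: hit
A: fault, frames [P, R, M, A]
E: fault, evict P, frames [R, M, A, E]
P: fault, evict R, frames [M, A, E, P]
Hits: 4 of 10 references → 4/10 = 0.4000.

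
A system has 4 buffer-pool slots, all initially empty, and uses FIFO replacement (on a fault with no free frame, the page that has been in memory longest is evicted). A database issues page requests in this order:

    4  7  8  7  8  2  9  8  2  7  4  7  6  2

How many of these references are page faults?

4 -> miss, frames (4)
7 -> miss, frames (4 7)
8 -> miss, frames (4 7 8)
7 -> hit
8 -> hit
2 -> miss, frames (4 7 8 2)
9 -> miss, evict 4, frames (7 8 2 9)
8 -> hit
2 -> hit
7 -> hit
4 -> miss, evict 7, frames (8 2 9 4)
7 -> miss, evict 8, frames (2 9 4 7)
6 -> miss, evict 2, frames (9 4 7 6)
2 -> miss, evict 9, frames (4 7 6 2)
Page faults: 9.

9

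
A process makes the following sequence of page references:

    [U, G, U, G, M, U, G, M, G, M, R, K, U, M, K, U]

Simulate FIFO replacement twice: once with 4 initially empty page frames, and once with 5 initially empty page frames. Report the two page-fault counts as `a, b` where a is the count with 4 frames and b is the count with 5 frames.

4 frames: F F . . F . . . . . F F F . . . → 6 faults.
5 frames: F F . . F . . . . . F F . . . . → 5 faults.
5 < 6: adding a frame reduced faults, as is typical.

6, 5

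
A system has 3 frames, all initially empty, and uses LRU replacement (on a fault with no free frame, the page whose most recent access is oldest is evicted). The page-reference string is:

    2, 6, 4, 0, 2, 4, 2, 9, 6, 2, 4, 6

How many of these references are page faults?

8

2: miss, frames [2]
6: miss, frames [2, 6]
4: miss, frames [2, 6, 4]
0: miss, evict 2, frames [6, 4, 0]
2: miss, evict 6, frames [4, 0, 2]
4: hit
2: hit
9: miss, evict 0, frames [4, 2, 9]
6: miss, evict 4, frames [2, 9, 6]
2: hit
4: miss, evict 9, frames [6, 2, 4]
6: hit
Page faults: 8.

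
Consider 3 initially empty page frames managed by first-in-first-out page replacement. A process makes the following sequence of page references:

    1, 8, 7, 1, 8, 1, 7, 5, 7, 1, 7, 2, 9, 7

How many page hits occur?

6

1 → fault, frames (1)
8 → fault, frames (1 8)
7 → fault, frames (1 8 7)
1 → hit
8 → hit
1 → hit
7 → hit
5 → fault, evict 1, frames (8 7 5)
7 → hit
1 → fault, evict 8, frames (7 5 1)
7 → hit
2 → fault, evict 7, frames (5 1 2)
9 → fault, evict 5, frames (1 2 9)
7 → fault, evict 1, frames (2 9 7)
Hits: 6.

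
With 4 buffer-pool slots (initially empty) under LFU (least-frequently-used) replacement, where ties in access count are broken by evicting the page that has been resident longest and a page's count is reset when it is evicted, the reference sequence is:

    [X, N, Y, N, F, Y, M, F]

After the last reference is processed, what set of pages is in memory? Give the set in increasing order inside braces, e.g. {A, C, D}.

{F, M, N, Y}

X -> miss, frames {X}
N -> miss, frames {X,N}
Y -> miss, frames {X,N,Y}
N -> hit
F -> miss, frames {X,N,Y,F}
Y -> hit
M -> miss, evict X, frames {N,Y,F,M}
F -> hit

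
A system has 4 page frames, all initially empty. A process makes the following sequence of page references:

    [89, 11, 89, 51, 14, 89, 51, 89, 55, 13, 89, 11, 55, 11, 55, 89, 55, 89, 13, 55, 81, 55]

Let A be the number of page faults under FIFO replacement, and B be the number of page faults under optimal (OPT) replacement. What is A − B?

Under FIFO: F F . F F . . . F F F F . . . . . . . . F F → 10 faults.
Under OPT: F F . F F . . . F F . . . . . . . . . . F . → 7 faults.
A − B = 10 − 7 = 3.

3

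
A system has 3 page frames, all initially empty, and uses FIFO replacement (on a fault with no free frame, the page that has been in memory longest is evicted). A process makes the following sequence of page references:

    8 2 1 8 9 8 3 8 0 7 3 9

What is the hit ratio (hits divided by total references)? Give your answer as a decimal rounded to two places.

8 -> miss, frames [8]
2 -> miss, frames [8, 2]
1 -> miss, frames [8, 2, 1]
8 -> hit
9 -> miss, evict 8, frames [2, 1, 9]
8 -> miss, evict 2, frames [1, 9, 8]
3 -> miss, evict 1, frames [9, 8, 3]
8 -> hit
0 -> miss, evict 9, frames [8, 3, 0]
7 -> miss, evict 8, frames [3, 0, 7]
3 -> hit
9 -> miss, evict 3, frames [0, 7, 9]
Hits: 3 of 12 references → 3/12 = 0.2500.

0.25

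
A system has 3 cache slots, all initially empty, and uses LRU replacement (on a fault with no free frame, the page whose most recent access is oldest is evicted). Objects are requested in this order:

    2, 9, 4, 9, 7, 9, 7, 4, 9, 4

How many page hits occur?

2 → fault, frames [2]
9 → fault, frames [2, 9]
4 → fault, frames [2, 9, 4]
9 → hit
7 → fault, evict 2, frames [4, 9, 7]
9 → hit
7 → hit
4 → hit
9 → hit
4 → hit
Hits: 6.

6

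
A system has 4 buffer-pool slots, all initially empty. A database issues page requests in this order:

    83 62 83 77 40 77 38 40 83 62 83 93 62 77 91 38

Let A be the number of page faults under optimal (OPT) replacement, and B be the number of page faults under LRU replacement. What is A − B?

Under OPT: F F . F F . F . . . . F . F F . → 8 faults.
Under LRU: F F . F F . F . . F . F . F F F → 10 faults.
A − B = 8 − 10 = -2.

-2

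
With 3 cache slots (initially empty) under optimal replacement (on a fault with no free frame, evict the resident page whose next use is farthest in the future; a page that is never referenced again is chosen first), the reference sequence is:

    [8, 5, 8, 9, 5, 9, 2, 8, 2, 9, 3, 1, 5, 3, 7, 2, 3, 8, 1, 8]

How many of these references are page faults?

10

8 → fault, frames [8]
5 → fault, frames [8, 5]
8 → hit
9 → fault, frames [8, 5, 9]
5 → hit
9 → hit
2 → fault, evict 5, frames [8, 9, 2]
8 → hit
2 → hit
9 → hit
3 → fault, evict 9, frames [8, 2, 3]
1 → fault, evict 8, frames [2, 3, 1]
5 → fault, evict 1, frames [2, 3, 5]
3 → hit
7 → fault, evict 5, frames [2, 3, 7]
2 → hit
3 → hit
8 → fault, evict 7, frames [2, 3, 8]
1 → fault, evict 3, frames [2, 8, 1]
8 → hit
Page faults: 10.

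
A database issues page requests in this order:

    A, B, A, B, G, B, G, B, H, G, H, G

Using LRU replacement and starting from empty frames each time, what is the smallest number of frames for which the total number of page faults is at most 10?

f=1: 12 faults
f=2: 5 faults
f=3: 4 faults
f=4: 4 faults
Smallest f with faults ≤ 10 is 2.

2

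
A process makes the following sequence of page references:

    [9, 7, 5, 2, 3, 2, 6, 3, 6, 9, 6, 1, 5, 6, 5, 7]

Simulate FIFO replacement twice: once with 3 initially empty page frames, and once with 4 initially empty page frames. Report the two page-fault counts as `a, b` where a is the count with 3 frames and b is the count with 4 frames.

3 frames: F F F F F . F . . F . F F F . F → 11 faults.
4 frames: F F F F F . F . . F . F F . . F → 10 faults.
10 < 11: adding a frame reduced faults, as is typical.

11, 10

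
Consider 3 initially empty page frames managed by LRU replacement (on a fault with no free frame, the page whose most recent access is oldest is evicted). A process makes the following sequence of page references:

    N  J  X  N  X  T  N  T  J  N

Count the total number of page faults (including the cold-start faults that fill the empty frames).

5

N: miss, frames {N}
J: miss, frames {N,J}
X: miss, frames {N,J,X}
N: hit
X: hit
T: miss, evict J, frames {N,X,T}
N: hit
T: hit
J: miss, evict X, frames {N,T,J}
N: hit
Page faults: 5.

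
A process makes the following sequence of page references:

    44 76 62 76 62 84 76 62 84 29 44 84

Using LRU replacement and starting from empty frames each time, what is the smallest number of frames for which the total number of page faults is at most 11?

f=1: 12 faults
f=2: 10 faults
f=3: 6 faults
f=4: 6 faults
f=5: 5 faults
Smallest f with faults ≤ 11 is 2.

2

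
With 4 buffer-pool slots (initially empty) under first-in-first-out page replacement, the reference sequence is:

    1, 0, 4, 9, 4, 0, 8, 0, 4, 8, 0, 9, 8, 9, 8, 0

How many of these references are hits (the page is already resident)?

11

1 → fault, frames [1]
0 → fault, frames [1, 0]
4 → fault, frames [1, 0, 4]
9 → fault, frames [1, 0, 4, 9]
4 → hit
0 → hit
8 → fault, evict 1, frames [0, 4, 9, 8]
0 → hit
4 → hit
8 → hit
0 → hit
9 → hit
8 → hit
9 → hit
8 → hit
0 → hit
Hits: 11.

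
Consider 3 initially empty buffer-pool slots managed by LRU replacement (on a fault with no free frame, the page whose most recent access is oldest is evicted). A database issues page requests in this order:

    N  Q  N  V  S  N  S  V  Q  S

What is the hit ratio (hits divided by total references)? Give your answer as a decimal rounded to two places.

N → miss, frames (N)
Q → miss, frames (N Q)
N → hit
V → miss, frames (Q N V)
S → miss, evict Q, frames (N V S)
N → hit
S → hit
V → hit
Q → miss, evict N, frames (S V Q)
S → hit
Hits: 5 of 10 references → 5/10 = 0.5000.

0.50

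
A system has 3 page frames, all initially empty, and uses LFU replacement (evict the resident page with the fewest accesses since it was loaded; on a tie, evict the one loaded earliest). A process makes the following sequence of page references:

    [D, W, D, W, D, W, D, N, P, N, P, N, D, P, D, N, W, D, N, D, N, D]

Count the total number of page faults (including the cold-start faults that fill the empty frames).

D: fault, frames [D]
W: fault, frames [D, W]
D: hit
W: hit
D: hit
W: hit
D: hit
N: fault, frames [D, W, N]
P: fault, evict N, frames [D, W, P]
N: fault, evict P, frames [D, W, N]
P: fault, evict N, frames [D, W, P]
N: fault, evict P, frames [D, W, N]
D: hit
P: fault, evict N, frames [D, W, P]
D: hit
N: fault, evict P, frames [D, W, N]
W: hit
D: hit
N: hit
D: hit
N: hit
D: hit
Page faults: 9.

9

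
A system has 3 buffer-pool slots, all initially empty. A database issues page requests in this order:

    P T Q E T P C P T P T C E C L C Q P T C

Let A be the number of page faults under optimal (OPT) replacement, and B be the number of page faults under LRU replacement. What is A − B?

Under OPT: F F F F . . F . . . . . F . F . F . F . → 9 faults.
Under LRU: F F F F . F F . . . . . F . F . F F F F → 12 faults.
A − B = 9 − 12 = -3.

-3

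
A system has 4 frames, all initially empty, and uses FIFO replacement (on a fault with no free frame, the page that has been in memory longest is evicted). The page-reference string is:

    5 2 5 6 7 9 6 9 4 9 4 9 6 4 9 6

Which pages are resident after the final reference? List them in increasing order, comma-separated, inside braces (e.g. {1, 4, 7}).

5: fault, frames (5)
2: fault, frames (5 2)
5: hit
6: fault, frames (5 2 6)
7: fault, frames (5 2 6 7)
9: fault, evict 5, frames (2 6 7 9)
6: hit
9: hit
4: fault, evict 2, frames (6 7 9 4)
9: hit
4: hit
9: hit
6: hit
4: hit
9: hit
6: hit

{4, 6, 7, 9}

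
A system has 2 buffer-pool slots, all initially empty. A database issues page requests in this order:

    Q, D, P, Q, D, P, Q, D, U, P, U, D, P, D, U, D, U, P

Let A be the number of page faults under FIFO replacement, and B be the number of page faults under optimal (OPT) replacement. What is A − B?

Under FIFO: F F F F F F F F F F . F . . F . . F → 13 faults.
Under OPT: F F F . F . F . F F . F . . F . . F → 10 faults.
A − B = 13 − 10 = 3.

3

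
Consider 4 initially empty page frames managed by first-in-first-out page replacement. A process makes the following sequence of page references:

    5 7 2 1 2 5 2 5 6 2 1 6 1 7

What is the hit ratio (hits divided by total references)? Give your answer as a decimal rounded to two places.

5: fault, frames [5]
7: fault, frames [5, 7]
2: fault, frames [5, 7, 2]
1: fault, frames [5, 7, 2, 1]
2: hit
5: hit
2: hit
5: hit
6: fault, evict 5, frames [7, 2, 1, 6]
2: hit
1: hit
6: hit
1: hit
7: hit
Hits: 9 of 14 references → 9/14 = 0.6429.

0.64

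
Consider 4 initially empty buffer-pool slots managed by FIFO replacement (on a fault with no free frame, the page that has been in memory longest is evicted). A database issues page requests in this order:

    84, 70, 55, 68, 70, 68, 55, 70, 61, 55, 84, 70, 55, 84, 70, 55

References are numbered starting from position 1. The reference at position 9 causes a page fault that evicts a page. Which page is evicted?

pos 1: 84 → fault, frames {84}
pos 2: 70 → fault, frames {84,70}
pos 3: 55 → fault, frames {84,70,55}
pos 4: 68 → fault, frames {84,70,55,68}
pos 5: 70 → hit
pos 6: 68 → hit
pos 7: 55 → hit
pos 8: 70 → hit
pos 9: 61 → fault, evict 84, frames {70,55,68,61}
At position 9, page 84 is evicted.

84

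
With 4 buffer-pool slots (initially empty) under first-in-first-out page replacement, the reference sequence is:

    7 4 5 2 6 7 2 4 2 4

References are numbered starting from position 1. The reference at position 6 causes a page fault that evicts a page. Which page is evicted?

4

pos 1: 7: fault, frames {7}
pos 2: 4: fault, frames {7,4}
pos 3: 5: fault, frames {7,4,5}
pos 4: 2: fault, frames {7,4,5,2}
pos 5: 6: fault, evict 7, frames {4,5,2,6}
pos 6: 7: fault, evict 4, frames {5,2,6,7}
At position 6, page 4 is evicted.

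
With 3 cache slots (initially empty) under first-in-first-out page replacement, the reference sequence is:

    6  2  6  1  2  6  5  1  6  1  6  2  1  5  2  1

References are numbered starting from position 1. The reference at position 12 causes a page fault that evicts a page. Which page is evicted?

1

pos 1: 6: miss, frames (6)
pos 2: 2: miss, frames (6 2)
pos 3: 6: hit
pos 4: 1: miss, frames (6 2 1)
pos 5: 2: hit
pos 6: 6: hit
pos 7: 5: miss, evict 6, frames (2 1 5)
pos 8: 1: hit
pos 9: 6: miss, evict 2, frames (1 5 6)
pos 10: 1: hit
pos 11: 6: hit
pos 12: 2: miss, evict 1, frames (5 6 2)
At position 12, page 1 is evicted.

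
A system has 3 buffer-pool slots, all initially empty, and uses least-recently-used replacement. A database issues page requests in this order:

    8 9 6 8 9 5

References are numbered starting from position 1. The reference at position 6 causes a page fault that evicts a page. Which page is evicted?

6

pos 1: 8: miss, frames [8]
pos 2: 9: miss, frames [8, 9]
pos 3: 6: miss, frames [8, 9, 6]
pos 4: 8: hit
pos 5: 9: hit
pos 6: 5: miss, evict 6, frames [8, 9, 5]
At position 6, page 6 is evicted.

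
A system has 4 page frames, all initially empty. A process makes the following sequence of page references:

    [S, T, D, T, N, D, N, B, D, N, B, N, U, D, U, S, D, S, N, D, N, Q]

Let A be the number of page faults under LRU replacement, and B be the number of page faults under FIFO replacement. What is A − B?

-2

Under LRU: F F F . F . . F . . . . F . . F . . . . . F → 8 faults.
Under FIFO: F F F . F . . F . . . . F . . F F . F . . F → 10 faults.
A − B = 8 − 10 = -2.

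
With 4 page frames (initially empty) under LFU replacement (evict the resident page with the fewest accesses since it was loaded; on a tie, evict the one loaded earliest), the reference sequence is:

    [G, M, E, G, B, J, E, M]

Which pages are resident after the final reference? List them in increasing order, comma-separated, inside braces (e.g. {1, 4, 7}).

G: miss, frames {G}
M: miss, frames {G,M}
E: miss, frames {G,M,E}
G: hit
B: miss, frames {G,M,E,B}
J: miss, evict M, frames {G,E,B,J}
E: hit
M: miss, evict B, frames {G,E,J,M}

{E, G, J, M}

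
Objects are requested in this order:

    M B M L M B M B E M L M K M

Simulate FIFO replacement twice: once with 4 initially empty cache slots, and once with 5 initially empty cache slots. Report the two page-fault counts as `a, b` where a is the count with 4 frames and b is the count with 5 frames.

6, 5

4 frames: F F . F . . . . F . . . F F → 6 faults.
5 frames: F F . F . . . . F . . . F . → 5 faults.
5 < 6: adding a frame reduced faults, as is typical.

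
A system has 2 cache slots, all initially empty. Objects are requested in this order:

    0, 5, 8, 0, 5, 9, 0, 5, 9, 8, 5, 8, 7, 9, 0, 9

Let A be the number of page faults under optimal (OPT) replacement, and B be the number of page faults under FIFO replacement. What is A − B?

-4

Under OPT: F F F . F F . F . F . . F F F . → 10 faults.
Under FIFO: F F F F F F F F F F F . F F F . → 14 faults.
A − B = 10 − 14 = -4.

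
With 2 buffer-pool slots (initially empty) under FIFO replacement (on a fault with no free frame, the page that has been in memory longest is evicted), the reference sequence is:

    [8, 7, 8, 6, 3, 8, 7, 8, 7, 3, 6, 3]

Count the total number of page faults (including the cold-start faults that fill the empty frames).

8 -> miss, frames {8}
7 -> miss, frames {8,7}
8 -> hit
6 -> miss, evict 8, frames {7,6}
3 -> miss, evict 7, frames {6,3}
8 -> miss, evict 6, frames {3,8}
7 -> miss, evict 3, frames {8,7}
8 -> hit
7 -> hit
3 -> miss, evict 8, frames {7,3}
6 -> miss, evict 7, frames {3,6}
3 -> hit
Page faults: 8.

8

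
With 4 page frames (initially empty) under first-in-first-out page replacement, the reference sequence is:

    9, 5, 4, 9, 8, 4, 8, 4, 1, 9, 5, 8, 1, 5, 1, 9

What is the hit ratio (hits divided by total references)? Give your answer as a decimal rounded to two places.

0.56

9 -> fault, frames (9)
5 -> fault, frames (9 5)
4 -> fault, frames (9 5 4)
9 -> hit
8 -> fault, frames (9 5 4 8)
4 -> hit
8 -> hit
4 -> hit
1 -> fault, evict 9, frames (5 4 8 1)
9 -> fault, evict 5, frames (4 8 1 9)
5 -> fault, evict 4, frames (8 1 9 5)
8 -> hit
1 -> hit
5 -> hit
1 -> hit
9 -> hit
Hits: 9 of 16 references → 9/16 = 0.5625.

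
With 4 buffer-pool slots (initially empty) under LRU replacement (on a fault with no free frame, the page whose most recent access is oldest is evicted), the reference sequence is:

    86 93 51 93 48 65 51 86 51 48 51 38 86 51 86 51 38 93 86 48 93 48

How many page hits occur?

86: fault, frames {86}
93: fault, frames {86,93}
51: fault, frames {86,93,51}
93: hit
48: fault, frames {86,51,93,48}
65: fault, evict 86, frames {51,93,48,65}
51: hit
86: fault, evict 93, frames {48,65,51,86}
51: hit
48: hit
51: hit
38: fault, evict 65, frames {86,48,51,38}
86: hit
51: hit
86: hit
51: hit
38: hit
93: fault, evict 48, frames {86,51,38,93}
86: hit
48: fault, evict 51, frames {38,93,86,48}
93: hit
48: hit
Hits: 13.

13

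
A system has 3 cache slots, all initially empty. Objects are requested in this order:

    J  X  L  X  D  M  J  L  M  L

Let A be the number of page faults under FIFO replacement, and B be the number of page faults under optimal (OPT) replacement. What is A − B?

2

Under FIFO: F F F . F F F F . . → 7 faults.
Under OPT: F F F . F F . . . . → 5 faults.
A − B = 7 − 5 = 2.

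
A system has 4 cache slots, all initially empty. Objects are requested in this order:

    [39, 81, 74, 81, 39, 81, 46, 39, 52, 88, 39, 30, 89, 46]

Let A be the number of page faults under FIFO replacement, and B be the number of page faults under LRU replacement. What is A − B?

Under FIFO: F F F . . . F . F F F F F F → 10 faults.
Under LRU: F F F . . . F . F F . F F F → 9 faults.
A − B = 10 − 9 = 1.

1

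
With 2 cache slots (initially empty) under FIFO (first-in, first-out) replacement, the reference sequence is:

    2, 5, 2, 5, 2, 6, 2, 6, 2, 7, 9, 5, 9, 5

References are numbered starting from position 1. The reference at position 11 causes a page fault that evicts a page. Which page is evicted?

pos 1: 2 -> fault, frames [2]
pos 2: 5 -> fault, frames [2, 5]
pos 3: 2 -> hit
pos 4: 5 -> hit
pos 5: 2 -> hit
pos 6: 6 -> fault, evict 2, frames [5, 6]
pos 7: 2 -> fault, evict 5, frames [6, 2]
pos 8: 6 -> hit
pos 9: 2 -> hit
pos 10: 7 -> fault, evict 6, frames [2, 7]
pos 11: 9 -> fault, evict 2, frames [7, 9]
At position 11, page 2 is evicted.

2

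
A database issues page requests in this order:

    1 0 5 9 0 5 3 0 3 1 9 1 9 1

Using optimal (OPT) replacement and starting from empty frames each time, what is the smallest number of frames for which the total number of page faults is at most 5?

f=1: 14 faults
f=2: 8 faults
f=3: 6 faults
f=4: 5 faults
f=5: 5 faults
Smallest f with faults ≤ 5 is 4.

4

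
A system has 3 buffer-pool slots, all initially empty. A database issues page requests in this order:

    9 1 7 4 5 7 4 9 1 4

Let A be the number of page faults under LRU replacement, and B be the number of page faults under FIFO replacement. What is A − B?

Under LRU: F F F F F . . F F . → 7 faults.
Under FIFO: F F F F F . . F F F → 8 faults.
A − B = 7 − 8 = -1.

-1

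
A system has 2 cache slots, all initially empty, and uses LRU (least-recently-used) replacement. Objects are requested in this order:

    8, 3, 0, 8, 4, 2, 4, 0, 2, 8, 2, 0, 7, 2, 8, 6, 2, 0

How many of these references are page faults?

8: fault, frames [8]
3: fault, frames [8, 3]
0: fault, evict 8, frames [3, 0]
8: fault, evict 3, frames [0, 8]
4: fault, evict 0, frames [8, 4]
2: fault, evict 8, frames [4, 2]
4: hit
0: fault, evict 2, frames [4, 0]
2: fault, evict 4, frames [0, 2]
8: fault, evict 0, frames [2, 8]
2: hit
0: fault, evict 8, frames [2, 0]
7: fault, evict 2, frames [0, 7]
2: fault, evict 0, frames [7, 2]
8: fault, evict 7, frames [2, 8]
6: fault, evict 2, frames [8, 6]
2: fault, evict 8, frames [6, 2]
0: fault, evict 6, frames [2, 0]
Page faults: 16.

16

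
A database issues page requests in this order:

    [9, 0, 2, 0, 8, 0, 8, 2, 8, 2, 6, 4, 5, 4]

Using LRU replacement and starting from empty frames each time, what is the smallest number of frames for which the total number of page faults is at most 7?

f=1: 14 faults
f=2: 8 faults
f=3: 7 faults
f=4: 7 faults
f=5: 7 faults
f=6: 7 faults
f=7: 7 faults
Smallest f with faults ≤ 7 is 3.

3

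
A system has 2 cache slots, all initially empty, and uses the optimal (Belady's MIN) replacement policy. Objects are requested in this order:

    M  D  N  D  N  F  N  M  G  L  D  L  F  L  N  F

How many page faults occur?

10

M: miss, frames [M]
D: miss, frames [M, D]
N: miss, evict M, frames [D, N]
D: hit
N: hit
F: miss, evict D, frames [N, F]
N: hit
M: miss, evict N, frames [F, M]
G: miss, evict M, frames [F, G]
L: miss, evict G, frames [F, L]
D: miss, evict F, frames [L, D]
L: hit
F: miss, evict D, frames [L, F]
L: hit
N: miss, evict L, frames [F, N]
F: hit
Page faults: 10.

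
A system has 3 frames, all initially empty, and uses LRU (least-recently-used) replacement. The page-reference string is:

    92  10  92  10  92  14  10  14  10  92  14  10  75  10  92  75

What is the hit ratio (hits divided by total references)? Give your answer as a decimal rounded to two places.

92 → fault, frames {92}
10 → fault, frames {92,10}
92 → hit
10 → hit
92 → hit
14 → fault, frames {10,92,14}
10 → hit
14 → hit
10 → hit
92 → hit
14 → hit
10 → hit
75 → fault, evict 92, frames {14,10,75}
10 → hit
92 → fault, evict 14, frames {75,10,92}
75 → hit
Hits: 11 of 16 references → 11/16 = 0.6875.

0.69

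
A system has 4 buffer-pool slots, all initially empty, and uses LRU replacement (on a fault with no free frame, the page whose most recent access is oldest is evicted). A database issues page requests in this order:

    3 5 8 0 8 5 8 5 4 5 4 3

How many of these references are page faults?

6

3: miss, frames {3}
5: miss, frames {3,5}
8: miss, frames {3,5,8}
0: miss, frames {3,5,8,0}
8: hit
5: hit
8: hit
5: hit
4: miss, evict 3, frames {0,8,5,4}
5: hit
4: hit
3: miss, evict 0, frames {8,5,4,3}
Page faults: 6.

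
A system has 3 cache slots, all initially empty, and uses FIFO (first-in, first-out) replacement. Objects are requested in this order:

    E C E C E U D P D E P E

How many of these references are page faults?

E: miss, frames {E}
C: miss, frames {E,C}
E: hit
C: hit
E: hit
U: miss, frames {E,C,U}
D: miss, evict E, frames {C,U,D}
P: miss, evict C, frames {U,D,P}
D: hit
E: miss, evict U, frames {D,P,E}
P: hit
E: hit
Page faults: 6.

6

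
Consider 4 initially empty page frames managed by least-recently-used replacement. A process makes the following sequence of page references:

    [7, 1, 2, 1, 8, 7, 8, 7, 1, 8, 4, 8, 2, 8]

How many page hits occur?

7 -> miss, frames {7}
1 -> miss, frames {7,1}
2 -> miss, frames {7,1,2}
1 -> hit
8 -> miss, frames {7,2,1,8}
7 -> hit
8 -> hit
7 -> hit
1 -> hit
8 -> hit
4 -> miss, evict 2, frames {7,1,8,4}
8 -> hit
2 -> miss, evict 7, frames {1,4,8,2}
8 -> hit
Hits: 8.

8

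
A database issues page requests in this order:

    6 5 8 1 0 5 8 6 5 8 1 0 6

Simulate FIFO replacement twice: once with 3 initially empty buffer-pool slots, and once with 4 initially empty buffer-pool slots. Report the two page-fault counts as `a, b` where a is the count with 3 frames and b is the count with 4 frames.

10, 11

3 frames: F F F F F F F F . . F F . → 10 faults.
4 frames: F F F F F . . F F F F F F → 11 faults.
11 > 10: adding a frame increased faults — Belady's anomaly.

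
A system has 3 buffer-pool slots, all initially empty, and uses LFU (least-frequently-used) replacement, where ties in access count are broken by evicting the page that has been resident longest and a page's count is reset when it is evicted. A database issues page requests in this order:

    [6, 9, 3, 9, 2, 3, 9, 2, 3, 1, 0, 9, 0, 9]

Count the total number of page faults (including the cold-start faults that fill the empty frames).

6

6 -> fault, frames [6]
9 -> fault, frames [6, 9]
3 -> fault, frames [6, 9, 3]
9 -> hit
2 -> fault, evict 6, frames [9, 3, 2]
3 -> hit
9 -> hit
2 -> hit
3 -> hit
1 -> fault, evict 2, frames [9, 3, 1]
0 -> fault, evict 1, frames [9, 3, 0]
9 -> hit
0 -> hit
9 -> hit
Page faults: 6.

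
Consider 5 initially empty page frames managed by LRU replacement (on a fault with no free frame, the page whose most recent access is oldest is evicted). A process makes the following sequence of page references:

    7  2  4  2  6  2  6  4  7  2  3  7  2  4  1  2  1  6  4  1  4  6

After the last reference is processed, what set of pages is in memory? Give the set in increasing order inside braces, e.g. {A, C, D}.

{1, 2, 4, 6, 7}

7 -> miss, frames [7]
2 -> miss, frames [7, 2]
4 -> miss, frames [7, 2, 4]
2 -> hit
6 -> miss, frames [7, 4, 2, 6]
2 -> hit
6 -> hit
4 -> hit
7 -> hit
2 -> hit
3 -> miss, frames [6, 4, 7, 2, 3]
7 -> hit
2 -> hit
4 -> hit
1 -> miss, evict 6, frames [3, 7, 2, 4, 1]
2 -> hit
1 -> hit
6 -> miss, evict 3, frames [7, 4, 2, 1, 6]
4 -> hit
1 -> hit
4 -> hit
6 -> hit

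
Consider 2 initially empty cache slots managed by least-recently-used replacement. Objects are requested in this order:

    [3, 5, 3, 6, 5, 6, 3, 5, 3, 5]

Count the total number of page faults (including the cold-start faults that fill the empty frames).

6

3: fault, frames [3]
5: fault, frames [3, 5]
3: hit
6: fault, evict 5, frames [3, 6]
5: fault, evict 3, frames [6, 5]
6: hit
3: fault, evict 5, frames [6, 3]
5: fault, evict 6, frames [3, 5]
3: hit
5: hit
Page faults: 6.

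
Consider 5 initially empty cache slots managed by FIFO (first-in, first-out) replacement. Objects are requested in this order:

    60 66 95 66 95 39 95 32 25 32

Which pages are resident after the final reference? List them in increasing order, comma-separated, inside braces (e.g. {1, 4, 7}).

{25, 32, 39, 66, 95}

60 -> fault, frames [60]
66 -> fault, frames [60, 66]
95 -> fault, frames [60, 66, 95]
66 -> hit
95 -> hit
39 -> fault, frames [60, 66, 95, 39]
95 -> hit
32 -> fault, frames [60, 66, 95, 39, 32]
25 -> fault, evict 60, frames [66, 95, 39, 32, 25]
32 -> hit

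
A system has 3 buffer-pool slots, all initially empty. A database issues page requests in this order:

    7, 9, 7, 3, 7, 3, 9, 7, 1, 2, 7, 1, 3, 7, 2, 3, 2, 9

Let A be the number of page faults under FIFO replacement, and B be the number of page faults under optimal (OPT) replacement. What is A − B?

1

Under FIFO: F F . F . . . . F F F . F . . . . F → 8 faults.
Under OPT: F F . F . . . . F F . . F . . . . F → 7 faults.
A − B = 8 − 7 = 1.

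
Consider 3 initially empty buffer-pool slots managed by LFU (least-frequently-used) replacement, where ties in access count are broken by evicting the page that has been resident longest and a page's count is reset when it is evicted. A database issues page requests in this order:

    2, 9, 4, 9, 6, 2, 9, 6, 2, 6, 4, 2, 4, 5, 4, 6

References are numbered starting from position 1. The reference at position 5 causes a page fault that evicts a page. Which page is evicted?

2

pos 1: 2 -> fault, frames {2}
pos 2: 9 -> fault, frames {2,9}
pos 3: 4 -> fault, frames {2,9,4}
pos 4: 9 -> hit
pos 5: 6 -> fault, evict 2, frames {9,4,6}
At position 5, page 2 is evicted.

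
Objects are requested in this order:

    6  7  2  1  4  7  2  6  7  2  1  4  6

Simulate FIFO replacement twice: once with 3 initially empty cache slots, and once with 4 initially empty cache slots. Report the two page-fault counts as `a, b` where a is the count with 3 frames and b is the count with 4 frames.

3 frames: F F F F F F F F . . F F . → 10 faults.
4 frames: F F F F F . . F F F F F F → 11 faults.
11 > 10: adding a frame increased faults — Belady's anomaly.

10, 11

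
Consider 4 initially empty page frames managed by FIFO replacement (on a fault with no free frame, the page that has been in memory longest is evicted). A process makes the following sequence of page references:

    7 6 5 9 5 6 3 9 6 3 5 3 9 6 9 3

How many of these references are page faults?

5

7: miss, frames [7]
6: miss, frames [7, 6]
5: miss, frames [7, 6, 5]
9: miss, frames [7, 6, 5, 9]
5: hit
6: hit
3: miss, evict 7, frames [6, 5, 9, 3]
9: hit
6: hit
3: hit
5: hit
3: hit
9: hit
6: hit
9: hit
3: hit
Page faults: 5.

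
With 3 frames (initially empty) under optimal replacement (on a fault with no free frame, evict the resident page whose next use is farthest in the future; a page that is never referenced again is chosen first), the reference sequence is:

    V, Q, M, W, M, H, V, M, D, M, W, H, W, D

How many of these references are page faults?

V → miss, frames [V]
Q → miss, frames [V, Q]
M → miss, frames [V, Q, M]
W → miss, evict Q, frames [V, M, W]
M → hit
H → miss, evict W, frames [V, M, H]
V → hit
M → hit
D → miss, evict V, frames [M, H, D]
M → hit
W → miss, evict M, frames [H, D, W]
H → hit
W → hit
D → hit
Page faults: 7.

7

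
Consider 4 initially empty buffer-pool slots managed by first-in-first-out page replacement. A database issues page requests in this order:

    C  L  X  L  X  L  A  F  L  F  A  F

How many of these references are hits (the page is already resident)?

C → fault, frames {C}
L → fault, frames {C,L}
X → fault, frames {C,L,X}
L → hit
X → hit
L → hit
A → fault, frames {C,L,X,A}
F → fault, evict C, frames {L,X,A,F}
L → hit
F → hit
A → hit
F → hit
Hits: 7.

7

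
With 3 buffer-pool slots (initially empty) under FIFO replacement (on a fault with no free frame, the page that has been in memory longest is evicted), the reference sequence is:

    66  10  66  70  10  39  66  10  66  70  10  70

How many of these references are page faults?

66 -> miss, frames [66]
10 -> miss, frames [66, 10]
66 -> hit
70 -> miss, frames [66, 10, 70]
10 -> hit
39 -> miss, evict 66, frames [10, 70, 39]
66 -> miss, evict 10, frames [70, 39, 66]
10 -> miss, evict 70, frames [39, 66, 10]
66 -> hit
70 -> miss, evict 39, frames [66, 10, 70]
10 -> hit
70 -> hit
Page faults: 7.

7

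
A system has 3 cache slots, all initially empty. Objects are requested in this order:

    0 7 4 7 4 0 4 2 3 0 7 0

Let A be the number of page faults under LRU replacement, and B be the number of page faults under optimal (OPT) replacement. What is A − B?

2

Under LRU: F F F . . . . F F F F . → 7 faults.
Under OPT: F F F . . . . F F . . . → 5 faults.
A − B = 7 − 5 = 2.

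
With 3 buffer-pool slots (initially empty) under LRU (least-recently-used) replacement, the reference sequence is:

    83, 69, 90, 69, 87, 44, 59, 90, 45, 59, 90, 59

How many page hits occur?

4

83: miss, frames [83]
69: miss, frames [83, 69]
90: miss, frames [83, 69, 90]
69: hit
87: miss, evict 83, frames [90, 69, 87]
44: miss, evict 90, frames [69, 87, 44]
59: miss, evict 69, frames [87, 44, 59]
90: miss, evict 87, frames [44, 59, 90]
45: miss, evict 44, frames [59, 90, 45]
59: hit
90: hit
59: hit
Hits: 4.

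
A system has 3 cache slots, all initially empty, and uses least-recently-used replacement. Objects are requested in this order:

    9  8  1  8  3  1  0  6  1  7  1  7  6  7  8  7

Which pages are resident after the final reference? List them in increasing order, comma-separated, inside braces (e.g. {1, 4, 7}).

{6, 7, 8}

9 → miss, frames (9)
8 → miss, frames (9 8)
1 → miss, frames (9 8 1)
8 → hit
3 → miss, evict 9, frames (1 8 3)
1 → hit
0 → miss, evict 8, frames (3 1 0)
6 → miss, evict 3, frames (1 0 6)
1 → hit
7 → miss, evict 0, frames (6 1 7)
1 → hit
7 → hit
6 → hit
7 → hit
8 → miss, evict 1, frames (6 7 8)
7 → hit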